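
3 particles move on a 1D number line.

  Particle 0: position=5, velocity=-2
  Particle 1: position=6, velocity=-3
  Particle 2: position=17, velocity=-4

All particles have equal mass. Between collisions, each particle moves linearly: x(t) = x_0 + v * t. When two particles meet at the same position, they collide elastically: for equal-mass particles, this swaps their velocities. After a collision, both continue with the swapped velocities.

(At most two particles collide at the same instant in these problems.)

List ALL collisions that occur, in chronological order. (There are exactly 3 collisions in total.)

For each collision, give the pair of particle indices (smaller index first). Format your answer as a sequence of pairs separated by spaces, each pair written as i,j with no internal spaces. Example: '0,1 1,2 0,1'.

Answer: 0,1 1,2 0,1

Derivation:
Collision at t=1: particles 0 and 1 swap velocities; positions: p0=3 p1=3 p2=13; velocities now: v0=-3 v1=-2 v2=-4
Collision at t=6: particles 1 and 2 swap velocities; positions: p0=-12 p1=-7 p2=-7; velocities now: v0=-3 v1=-4 v2=-2
Collision at t=11: particles 0 and 1 swap velocities; positions: p0=-27 p1=-27 p2=-17; velocities now: v0=-4 v1=-3 v2=-2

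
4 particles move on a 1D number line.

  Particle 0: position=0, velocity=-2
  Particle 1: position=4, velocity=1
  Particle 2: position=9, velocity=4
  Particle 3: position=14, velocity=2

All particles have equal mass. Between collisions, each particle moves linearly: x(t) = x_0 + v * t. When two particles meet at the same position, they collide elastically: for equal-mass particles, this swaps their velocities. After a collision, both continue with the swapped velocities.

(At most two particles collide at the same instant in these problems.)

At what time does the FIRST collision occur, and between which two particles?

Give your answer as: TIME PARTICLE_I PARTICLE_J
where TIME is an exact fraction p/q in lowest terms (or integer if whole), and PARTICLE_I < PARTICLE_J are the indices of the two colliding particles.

Answer: 5/2 2 3

Derivation:
Pair (0,1): pos 0,4 vel -2,1 -> not approaching (rel speed -3 <= 0)
Pair (1,2): pos 4,9 vel 1,4 -> not approaching (rel speed -3 <= 0)
Pair (2,3): pos 9,14 vel 4,2 -> gap=5, closing at 2/unit, collide at t=5/2
Earliest collision: t=5/2 between 2 and 3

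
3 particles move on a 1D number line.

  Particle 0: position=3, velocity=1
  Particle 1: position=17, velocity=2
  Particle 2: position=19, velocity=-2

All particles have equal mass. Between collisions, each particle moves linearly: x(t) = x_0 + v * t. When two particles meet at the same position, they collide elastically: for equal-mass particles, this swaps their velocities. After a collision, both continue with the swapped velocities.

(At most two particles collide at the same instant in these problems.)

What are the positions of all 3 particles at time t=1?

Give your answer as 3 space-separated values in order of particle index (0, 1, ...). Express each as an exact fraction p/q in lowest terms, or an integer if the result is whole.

Collision at t=1/2: particles 1 and 2 swap velocities; positions: p0=7/2 p1=18 p2=18; velocities now: v0=1 v1=-2 v2=2
Advance to t=1 (no further collisions before then); velocities: v0=1 v1=-2 v2=2; positions = 4 17 19

Answer: 4 17 19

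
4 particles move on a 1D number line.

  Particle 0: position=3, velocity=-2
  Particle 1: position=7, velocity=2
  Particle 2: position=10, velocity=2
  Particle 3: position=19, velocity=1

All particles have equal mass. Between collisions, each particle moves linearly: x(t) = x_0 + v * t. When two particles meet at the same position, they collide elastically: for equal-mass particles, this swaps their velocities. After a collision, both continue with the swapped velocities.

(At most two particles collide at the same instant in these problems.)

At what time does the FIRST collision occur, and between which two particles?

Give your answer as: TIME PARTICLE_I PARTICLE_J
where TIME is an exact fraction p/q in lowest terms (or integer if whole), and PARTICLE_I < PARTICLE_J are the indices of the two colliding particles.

Answer: 9 2 3

Derivation:
Pair (0,1): pos 3,7 vel -2,2 -> not approaching (rel speed -4 <= 0)
Pair (1,2): pos 7,10 vel 2,2 -> not approaching (rel speed 0 <= 0)
Pair (2,3): pos 10,19 vel 2,1 -> gap=9, closing at 1/unit, collide at t=9
Earliest collision: t=9 between 2 and 3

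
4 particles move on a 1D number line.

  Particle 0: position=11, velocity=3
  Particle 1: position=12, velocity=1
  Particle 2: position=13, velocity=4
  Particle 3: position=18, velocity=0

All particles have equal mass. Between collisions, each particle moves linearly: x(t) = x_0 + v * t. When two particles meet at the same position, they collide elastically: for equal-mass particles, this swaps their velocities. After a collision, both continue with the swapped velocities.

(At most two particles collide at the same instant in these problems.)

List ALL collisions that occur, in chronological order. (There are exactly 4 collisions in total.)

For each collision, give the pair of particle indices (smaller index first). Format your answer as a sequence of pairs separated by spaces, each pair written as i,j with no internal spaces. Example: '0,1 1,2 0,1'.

Answer: 0,1 2,3 1,2 0,1

Derivation:
Collision at t=1/2: particles 0 and 1 swap velocities; positions: p0=25/2 p1=25/2 p2=15 p3=18; velocities now: v0=1 v1=3 v2=4 v3=0
Collision at t=5/4: particles 2 and 3 swap velocities; positions: p0=53/4 p1=59/4 p2=18 p3=18; velocities now: v0=1 v1=3 v2=0 v3=4
Collision at t=7/3: particles 1 and 2 swap velocities; positions: p0=43/3 p1=18 p2=18 p3=67/3; velocities now: v0=1 v1=0 v2=3 v3=4
Collision at t=6: particles 0 and 1 swap velocities; positions: p0=18 p1=18 p2=29 p3=37; velocities now: v0=0 v1=1 v2=3 v3=4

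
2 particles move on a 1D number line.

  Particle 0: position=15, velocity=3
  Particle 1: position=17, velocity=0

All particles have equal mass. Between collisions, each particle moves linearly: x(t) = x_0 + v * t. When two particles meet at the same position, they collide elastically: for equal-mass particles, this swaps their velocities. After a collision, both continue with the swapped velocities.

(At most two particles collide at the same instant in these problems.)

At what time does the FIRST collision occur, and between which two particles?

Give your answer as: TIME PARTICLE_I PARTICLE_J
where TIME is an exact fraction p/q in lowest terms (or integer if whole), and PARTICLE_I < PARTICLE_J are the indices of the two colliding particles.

Pair (0,1): pos 15,17 vel 3,0 -> gap=2, closing at 3/unit, collide at t=2/3
Earliest collision: t=2/3 between 0 and 1

Answer: 2/3 0 1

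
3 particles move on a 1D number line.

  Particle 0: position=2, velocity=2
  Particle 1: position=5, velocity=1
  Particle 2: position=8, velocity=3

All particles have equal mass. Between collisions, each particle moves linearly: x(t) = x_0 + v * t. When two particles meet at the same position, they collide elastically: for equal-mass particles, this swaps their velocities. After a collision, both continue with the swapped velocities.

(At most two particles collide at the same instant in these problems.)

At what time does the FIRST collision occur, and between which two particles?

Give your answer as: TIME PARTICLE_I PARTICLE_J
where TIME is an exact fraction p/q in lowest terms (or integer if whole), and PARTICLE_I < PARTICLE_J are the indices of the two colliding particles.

Answer: 3 0 1

Derivation:
Pair (0,1): pos 2,5 vel 2,1 -> gap=3, closing at 1/unit, collide at t=3
Pair (1,2): pos 5,8 vel 1,3 -> not approaching (rel speed -2 <= 0)
Earliest collision: t=3 between 0 and 1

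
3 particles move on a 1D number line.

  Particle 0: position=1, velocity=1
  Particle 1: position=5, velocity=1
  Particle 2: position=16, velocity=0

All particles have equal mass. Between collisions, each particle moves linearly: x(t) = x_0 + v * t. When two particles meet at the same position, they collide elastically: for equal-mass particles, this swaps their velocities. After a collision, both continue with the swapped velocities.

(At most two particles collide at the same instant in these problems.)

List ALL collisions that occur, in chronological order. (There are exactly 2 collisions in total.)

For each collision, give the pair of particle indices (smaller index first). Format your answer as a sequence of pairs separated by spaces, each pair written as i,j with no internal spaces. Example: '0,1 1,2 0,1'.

Answer: 1,2 0,1

Derivation:
Collision at t=11: particles 1 and 2 swap velocities; positions: p0=12 p1=16 p2=16; velocities now: v0=1 v1=0 v2=1
Collision at t=15: particles 0 and 1 swap velocities; positions: p0=16 p1=16 p2=20; velocities now: v0=0 v1=1 v2=1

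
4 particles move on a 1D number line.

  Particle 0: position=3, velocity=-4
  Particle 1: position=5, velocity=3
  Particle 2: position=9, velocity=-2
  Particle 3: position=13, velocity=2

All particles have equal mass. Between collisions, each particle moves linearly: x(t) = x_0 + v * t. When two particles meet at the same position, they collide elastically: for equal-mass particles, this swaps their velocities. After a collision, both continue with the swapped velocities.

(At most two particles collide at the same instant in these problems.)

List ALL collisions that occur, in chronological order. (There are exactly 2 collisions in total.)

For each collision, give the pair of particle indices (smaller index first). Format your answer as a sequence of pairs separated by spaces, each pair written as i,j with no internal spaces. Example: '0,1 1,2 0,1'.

Answer: 1,2 2,3

Derivation:
Collision at t=4/5: particles 1 and 2 swap velocities; positions: p0=-1/5 p1=37/5 p2=37/5 p3=73/5; velocities now: v0=-4 v1=-2 v2=3 v3=2
Collision at t=8: particles 2 and 3 swap velocities; positions: p0=-29 p1=-7 p2=29 p3=29; velocities now: v0=-4 v1=-2 v2=2 v3=3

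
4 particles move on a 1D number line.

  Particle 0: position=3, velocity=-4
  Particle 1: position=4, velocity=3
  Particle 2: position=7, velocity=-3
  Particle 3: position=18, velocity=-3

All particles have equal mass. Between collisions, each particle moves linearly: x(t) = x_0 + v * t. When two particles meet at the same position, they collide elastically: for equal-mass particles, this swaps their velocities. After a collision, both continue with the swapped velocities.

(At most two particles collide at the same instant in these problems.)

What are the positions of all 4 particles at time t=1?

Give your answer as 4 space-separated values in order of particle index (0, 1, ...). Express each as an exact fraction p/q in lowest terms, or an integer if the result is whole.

Collision at t=1/2: particles 1 and 2 swap velocities; positions: p0=1 p1=11/2 p2=11/2 p3=33/2; velocities now: v0=-4 v1=-3 v2=3 v3=-3
Advance to t=1 (no further collisions before then); velocities: v0=-4 v1=-3 v2=3 v3=-3; positions = -1 4 7 15

Answer: -1 4 7 15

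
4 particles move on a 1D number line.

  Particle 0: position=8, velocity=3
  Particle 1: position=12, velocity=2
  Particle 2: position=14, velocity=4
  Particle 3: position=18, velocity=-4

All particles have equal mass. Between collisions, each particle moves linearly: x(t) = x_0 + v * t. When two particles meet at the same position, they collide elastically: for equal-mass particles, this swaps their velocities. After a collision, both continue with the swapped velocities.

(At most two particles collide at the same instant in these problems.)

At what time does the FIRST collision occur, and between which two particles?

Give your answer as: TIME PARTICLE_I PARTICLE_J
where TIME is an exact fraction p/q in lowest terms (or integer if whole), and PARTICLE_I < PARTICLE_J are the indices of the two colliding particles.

Answer: 1/2 2 3

Derivation:
Pair (0,1): pos 8,12 vel 3,2 -> gap=4, closing at 1/unit, collide at t=4
Pair (1,2): pos 12,14 vel 2,4 -> not approaching (rel speed -2 <= 0)
Pair (2,3): pos 14,18 vel 4,-4 -> gap=4, closing at 8/unit, collide at t=1/2
Earliest collision: t=1/2 between 2 and 3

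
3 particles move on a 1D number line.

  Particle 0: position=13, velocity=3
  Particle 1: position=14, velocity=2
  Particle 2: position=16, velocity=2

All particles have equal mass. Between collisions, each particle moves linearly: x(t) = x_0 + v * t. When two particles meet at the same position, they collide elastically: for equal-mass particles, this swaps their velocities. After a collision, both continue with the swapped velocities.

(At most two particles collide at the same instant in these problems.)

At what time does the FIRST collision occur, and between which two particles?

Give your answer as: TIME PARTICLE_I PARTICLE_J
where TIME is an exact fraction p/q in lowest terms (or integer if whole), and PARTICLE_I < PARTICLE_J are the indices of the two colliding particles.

Pair (0,1): pos 13,14 vel 3,2 -> gap=1, closing at 1/unit, collide at t=1
Pair (1,2): pos 14,16 vel 2,2 -> not approaching (rel speed 0 <= 0)
Earliest collision: t=1 between 0 and 1

Answer: 1 0 1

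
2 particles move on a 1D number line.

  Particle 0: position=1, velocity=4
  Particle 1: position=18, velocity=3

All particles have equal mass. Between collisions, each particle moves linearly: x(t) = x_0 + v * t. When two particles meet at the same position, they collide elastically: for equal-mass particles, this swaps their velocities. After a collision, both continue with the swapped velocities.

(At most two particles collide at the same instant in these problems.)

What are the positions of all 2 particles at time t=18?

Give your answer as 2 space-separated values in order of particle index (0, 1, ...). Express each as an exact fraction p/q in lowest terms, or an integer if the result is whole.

Collision at t=17: particles 0 and 1 swap velocities; positions: p0=69 p1=69; velocities now: v0=3 v1=4
Advance to t=18 (no further collisions before then); velocities: v0=3 v1=4; positions = 72 73

Answer: 72 73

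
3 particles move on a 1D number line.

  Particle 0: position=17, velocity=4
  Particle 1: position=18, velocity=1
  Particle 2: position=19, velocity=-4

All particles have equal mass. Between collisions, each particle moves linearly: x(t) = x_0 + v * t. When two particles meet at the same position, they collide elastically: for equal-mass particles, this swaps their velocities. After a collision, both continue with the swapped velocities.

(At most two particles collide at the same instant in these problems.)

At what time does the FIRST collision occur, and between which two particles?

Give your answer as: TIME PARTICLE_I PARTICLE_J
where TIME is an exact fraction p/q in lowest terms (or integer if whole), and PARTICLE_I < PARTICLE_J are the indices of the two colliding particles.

Pair (0,1): pos 17,18 vel 4,1 -> gap=1, closing at 3/unit, collide at t=1/3
Pair (1,2): pos 18,19 vel 1,-4 -> gap=1, closing at 5/unit, collide at t=1/5
Earliest collision: t=1/5 between 1 and 2

Answer: 1/5 1 2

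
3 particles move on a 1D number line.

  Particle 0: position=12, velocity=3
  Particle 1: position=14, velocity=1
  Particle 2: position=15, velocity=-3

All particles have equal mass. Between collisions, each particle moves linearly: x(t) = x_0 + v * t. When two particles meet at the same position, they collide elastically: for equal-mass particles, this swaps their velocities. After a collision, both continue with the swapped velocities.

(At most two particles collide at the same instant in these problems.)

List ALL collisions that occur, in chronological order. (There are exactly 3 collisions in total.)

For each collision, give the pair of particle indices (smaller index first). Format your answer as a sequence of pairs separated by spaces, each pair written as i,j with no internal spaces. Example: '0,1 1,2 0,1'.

Collision at t=1/4: particles 1 and 2 swap velocities; positions: p0=51/4 p1=57/4 p2=57/4; velocities now: v0=3 v1=-3 v2=1
Collision at t=1/2: particles 0 and 1 swap velocities; positions: p0=27/2 p1=27/2 p2=29/2; velocities now: v0=-3 v1=3 v2=1
Collision at t=1: particles 1 and 2 swap velocities; positions: p0=12 p1=15 p2=15; velocities now: v0=-3 v1=1 v2=3

Answer: 1,2 0,1 1,2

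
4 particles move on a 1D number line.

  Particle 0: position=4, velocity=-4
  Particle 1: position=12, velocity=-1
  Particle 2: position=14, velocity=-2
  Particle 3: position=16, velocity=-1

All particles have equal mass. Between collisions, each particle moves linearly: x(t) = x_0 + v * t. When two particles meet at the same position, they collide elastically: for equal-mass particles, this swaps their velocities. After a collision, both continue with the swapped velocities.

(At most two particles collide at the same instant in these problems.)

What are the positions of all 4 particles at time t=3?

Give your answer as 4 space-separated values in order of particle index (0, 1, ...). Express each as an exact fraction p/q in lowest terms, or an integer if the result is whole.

Answer: -8 8 9 13

Derivation:
Collision at t=2: particles 1 and 2 swap velocities; positions: p0=-4 p1=10 p2=10 p3=14; velocities now: v0=-4 v1=-2 v2=-1 v3=-1
Advance to t=3 (no further collisions before then); velocities: v0=-4 v1=-2 v2=-1 v3=-1; positions = -8 8 9 13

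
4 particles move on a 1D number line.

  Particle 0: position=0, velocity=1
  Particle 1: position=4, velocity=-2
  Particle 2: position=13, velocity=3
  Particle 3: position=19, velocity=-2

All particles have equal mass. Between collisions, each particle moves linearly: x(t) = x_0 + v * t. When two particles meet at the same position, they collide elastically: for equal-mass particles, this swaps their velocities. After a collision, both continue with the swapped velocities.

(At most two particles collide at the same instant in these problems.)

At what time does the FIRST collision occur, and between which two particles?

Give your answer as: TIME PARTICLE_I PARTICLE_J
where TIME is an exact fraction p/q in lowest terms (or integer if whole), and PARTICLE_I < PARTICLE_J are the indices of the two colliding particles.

Answer: 6/5 2 3

Derivation:
Pair (0,1): pos 0,4 vel 1,-2 -> gap=4, closing at 3/unit, collide at t=4/3
Pair (1,2): pos 4,13 vel -2,3 -> not approaching (rel speed -5 <= 0)
Pair (2,3): pos 13,19 vel 3,-2 -> gap=6, closing at 5/unit, collide at t=6/5
Earliest collision: t=6/5 between 2 and 3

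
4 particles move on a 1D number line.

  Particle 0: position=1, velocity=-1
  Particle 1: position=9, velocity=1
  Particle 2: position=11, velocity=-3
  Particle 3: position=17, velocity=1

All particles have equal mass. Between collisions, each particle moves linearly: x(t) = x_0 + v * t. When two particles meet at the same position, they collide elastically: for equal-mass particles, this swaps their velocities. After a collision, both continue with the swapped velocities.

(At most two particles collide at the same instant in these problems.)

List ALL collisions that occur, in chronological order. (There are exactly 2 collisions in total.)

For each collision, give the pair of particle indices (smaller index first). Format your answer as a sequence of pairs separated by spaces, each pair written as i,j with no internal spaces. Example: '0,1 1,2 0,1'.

Collision at t=1/2: particles 1 and 2 swap velocities; positions: p0=1/2 p1=19/2 p2=19/2 p3=35/2; velocities now: v0=-1 v1=-3 v2=1 v3=1
Collision at t=5: particles 0 and 1 swap velocities; positions: p0=-4 p1=-4 p2=14 p3=22; velocities now: v0=-3 v1=-1 v2=1 v3=1

Answer: 1,2 0,1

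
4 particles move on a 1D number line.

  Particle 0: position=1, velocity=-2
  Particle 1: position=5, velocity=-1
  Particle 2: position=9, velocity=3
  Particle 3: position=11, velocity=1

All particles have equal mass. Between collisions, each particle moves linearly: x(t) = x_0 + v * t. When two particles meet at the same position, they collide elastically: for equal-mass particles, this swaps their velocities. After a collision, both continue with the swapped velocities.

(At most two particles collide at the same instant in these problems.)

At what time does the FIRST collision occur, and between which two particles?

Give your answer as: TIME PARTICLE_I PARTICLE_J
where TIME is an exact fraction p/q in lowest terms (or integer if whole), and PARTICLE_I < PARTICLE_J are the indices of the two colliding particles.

Pair (0,1): pos 1,5 vel -2,-1 -> not approaching (rel speed -1 <= 0)
Pair (1,2): pos 5,9 vel -1,3 -> not approaching (rel speed -4 <= 0)
Pair (2,3): pos 9,11 vel 3,1 -> gap=2, closing at 2/unit, collide at t=1
Earliest collision: t=1 between 2 and 3

Answer: 1 2 3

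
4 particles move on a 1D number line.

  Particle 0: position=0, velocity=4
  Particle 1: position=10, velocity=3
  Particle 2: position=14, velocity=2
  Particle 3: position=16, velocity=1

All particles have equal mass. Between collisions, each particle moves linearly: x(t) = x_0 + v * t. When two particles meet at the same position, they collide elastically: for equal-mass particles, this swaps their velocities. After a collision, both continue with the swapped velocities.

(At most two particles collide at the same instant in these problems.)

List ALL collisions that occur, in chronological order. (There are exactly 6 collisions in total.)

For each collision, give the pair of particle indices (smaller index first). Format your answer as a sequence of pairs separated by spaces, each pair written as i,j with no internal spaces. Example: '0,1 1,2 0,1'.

Answer: 2,3 1,2 2,3 0,1 1,2 2,3

Derivation:
Collision at t=2: particles 2 and 3 swap velocities; positions: p0=8 p1=16 p2=18 p3=18; velocities now: v0=4 v1=3 v2=1 v3=2
Collision at t=3: particles 1 and 2 swap velocities; positions: p0=12 p1=19 p2=19 p3=20; velocities now: v0=4 v1=1 v2=3 v3=2
Collision at t=4: particles 2 and 3 swap velocities; positions: p0=16 p1=20 p2=22 p3=22; velocities now: v0=4 v1=1 v2=2 v3=3
Collision at t=16/3: particles 0 and 1 swap velocities; positions: p0=64/3 p1=64/3 p2=74/3 p3=26; velocities now: v0=1 v1=4 v2=2 v3=3
Collision at t=7: particles 1 and 2 swap velocities; positions: p0=23 p1=28 p2=28 p3=31; velocities now: v0=1 v1=2 v2=4 v3=3
Collision at t=10: particles 2 and 3 swap velocities; positions: p0=26 p1=34 p2=40 p3=40; velocities now: v0=1 v1=2 v2=3 v3=4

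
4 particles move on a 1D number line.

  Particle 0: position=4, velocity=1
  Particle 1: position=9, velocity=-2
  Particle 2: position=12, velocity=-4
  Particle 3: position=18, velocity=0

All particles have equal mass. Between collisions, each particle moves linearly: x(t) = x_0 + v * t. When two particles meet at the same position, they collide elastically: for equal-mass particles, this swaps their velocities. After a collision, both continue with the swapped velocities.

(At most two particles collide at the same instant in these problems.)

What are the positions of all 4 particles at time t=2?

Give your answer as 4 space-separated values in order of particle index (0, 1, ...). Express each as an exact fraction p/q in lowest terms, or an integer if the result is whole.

Collision at t=3/2: particles 1 and 2 swap velocities; positions: p0=11/2 p1=6 p2=6 p3=18; velocities now: v0=1 v1=-4 v2=-2 v3=0
Collision at t=8/5: particles 0 and 1 swap velocities; positions: p0=28/5 p1=28/5 p2=29/5 p3=18; velocities now: v0=-4 v1=1 v2=-2 v3=0
Collision at t=5/3: particles 1 and 2 swap velocities; positions: p0=16/3 p1=17/3 p2=17/3 p3=18; velocities now: v0=-4 v1=-2 v2=1 v3=0
Advance to t=2 (no further collisions before then); velocities: v0=-4 v1=-2 v2=1 v3=0; positions = 4 5 6 18

Answer: 4 5 6 18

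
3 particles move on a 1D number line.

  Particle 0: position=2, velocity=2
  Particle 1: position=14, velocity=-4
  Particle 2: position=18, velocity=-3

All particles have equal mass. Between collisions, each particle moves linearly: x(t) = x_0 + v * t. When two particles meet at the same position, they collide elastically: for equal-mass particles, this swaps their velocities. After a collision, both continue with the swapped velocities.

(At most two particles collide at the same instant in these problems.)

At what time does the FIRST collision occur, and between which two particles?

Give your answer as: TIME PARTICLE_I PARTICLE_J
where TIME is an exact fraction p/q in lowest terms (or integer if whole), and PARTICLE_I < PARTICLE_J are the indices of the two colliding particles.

Answer: 2 0 1

Derivation:
Pair (0,1): pos 2,14 vel 2,-4 -> gap=12, closing at 6/unit, collide at t=2
Pair (1,2): pos 14,18 vel -4,-3 -> not approaching (rel speed -1 <= 0)
Earliest collision: t=2 between 0 and 1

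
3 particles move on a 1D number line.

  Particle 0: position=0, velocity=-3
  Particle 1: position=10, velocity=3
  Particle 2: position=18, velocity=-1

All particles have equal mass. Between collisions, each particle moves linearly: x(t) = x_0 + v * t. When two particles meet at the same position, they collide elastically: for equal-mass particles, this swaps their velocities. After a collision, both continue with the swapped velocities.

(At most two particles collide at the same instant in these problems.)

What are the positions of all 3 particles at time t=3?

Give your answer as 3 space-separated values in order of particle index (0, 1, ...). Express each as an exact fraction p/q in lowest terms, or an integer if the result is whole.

Collision at t=2: particles 1 and 2 swap velocities; positions: p0=-6 p1=16 p2=16; velocities now: v0=-3 v1=-1 v2=3
Advance to t=3 (no further collisions before then); velocities: v0=-3 v1=-1 v2=3; positions = -9 15 19

Answer: -9 15 19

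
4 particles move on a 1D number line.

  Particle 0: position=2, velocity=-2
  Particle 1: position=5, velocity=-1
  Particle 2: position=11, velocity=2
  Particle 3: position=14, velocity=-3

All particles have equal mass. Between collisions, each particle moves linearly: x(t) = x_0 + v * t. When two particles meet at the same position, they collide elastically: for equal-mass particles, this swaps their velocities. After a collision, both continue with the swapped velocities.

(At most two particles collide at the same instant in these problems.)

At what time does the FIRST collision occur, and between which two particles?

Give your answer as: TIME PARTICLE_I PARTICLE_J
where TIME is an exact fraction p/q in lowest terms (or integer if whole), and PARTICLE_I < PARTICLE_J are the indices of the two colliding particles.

Pair (0,1): pos 2,5 vel -2,-1 -> not approaching (rel speed -1 <= 0)
Pair (1,2): pos 5,11 vel -1,2 -> not approaching (rel speed -3 <= 0)
Pair (2,3): pos 11,14 vel 2,-3 -> gap=3, closing at 5/unit, collide at t=3/5
Earliest collision: t=3/5 between 2 and 3

Answer: 3/5 2 3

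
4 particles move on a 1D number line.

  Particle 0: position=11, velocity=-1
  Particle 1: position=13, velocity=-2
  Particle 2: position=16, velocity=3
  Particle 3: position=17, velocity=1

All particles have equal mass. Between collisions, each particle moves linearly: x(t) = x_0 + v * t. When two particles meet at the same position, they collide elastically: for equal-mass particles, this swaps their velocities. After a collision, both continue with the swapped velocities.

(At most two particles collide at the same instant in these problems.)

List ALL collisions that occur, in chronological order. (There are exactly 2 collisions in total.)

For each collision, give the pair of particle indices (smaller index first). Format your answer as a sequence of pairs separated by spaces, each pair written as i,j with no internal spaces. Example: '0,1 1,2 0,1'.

Collision at t=1/2: particles 2 and 3 swap velocities; positions: p0=21/2 p1=12 p2=35/2 p3=35/2; velocities now: v0=-1 v1=-2 v2=1 v3=3
Collision at t=2: particles 0 and 1 swap velocities; positions: p0=9 p1=9 p2=19 p3=22; velocities now: v0=-2 v1=-1 v2=1 v3=3

Answer: 2,3 0,1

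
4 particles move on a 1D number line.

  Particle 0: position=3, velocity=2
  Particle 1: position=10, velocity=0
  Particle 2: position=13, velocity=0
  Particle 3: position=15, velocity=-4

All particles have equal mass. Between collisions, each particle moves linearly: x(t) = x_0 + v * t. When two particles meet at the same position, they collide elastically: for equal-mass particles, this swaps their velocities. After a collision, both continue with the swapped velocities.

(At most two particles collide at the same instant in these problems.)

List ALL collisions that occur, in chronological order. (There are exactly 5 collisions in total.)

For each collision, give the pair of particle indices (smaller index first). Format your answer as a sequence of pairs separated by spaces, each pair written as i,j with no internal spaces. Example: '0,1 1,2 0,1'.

Collision at t=1/2: particles 2 and 3 swap velocities; positions: p0=4 p1=10 p2=13 p3=13; velocities now: v0=2 v1=0 v2=-4 v3=0
Collision at t=5/4: particles 1 and 2 swap velocities; positions: p0=11/2 p1=10 p2=10 p3=13; velocities now: v0=2 v1=-4 v2=0 v3=0
Collision at t=2: particles 0 and 1 swap velocities; positions: p0=7 p1=7 p2=10 p3=13; velocities now: v0=-4 v1=2 v2=0 v3=0
Collision at t=7/2: particles 1 and 2 swap velocities; positions: p0=1 p1=10 p2=10 p3=13; velocities now: v0=-4 v1=0 v2=2 v3=0
Collision at t=5: particles 2 and 3 swap velocities; positions: p0=-5 p1=10 p2=13 p3=13; velocities now: v0=-4 v1=0 v2=0 v3=2

Answer: 2,3 1,2 0,1 1,2 2,3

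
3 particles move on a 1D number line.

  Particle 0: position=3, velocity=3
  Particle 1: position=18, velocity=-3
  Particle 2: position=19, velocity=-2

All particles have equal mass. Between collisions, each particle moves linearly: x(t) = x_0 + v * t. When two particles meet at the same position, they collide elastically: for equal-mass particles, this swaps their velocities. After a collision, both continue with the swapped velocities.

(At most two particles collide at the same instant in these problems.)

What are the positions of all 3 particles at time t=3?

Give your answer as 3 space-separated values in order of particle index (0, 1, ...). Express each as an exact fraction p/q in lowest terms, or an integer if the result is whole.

Answer: 9 12 13

Derivation:
Collision at t=5/2: particles 0 and 1 swap velocities; positions: p0=21/2 p1=21/2 p2=14; velocities now: v0=-3 v1=3 v2=-2
Advance to t=3 (no further collisions before then); velocities: v0=-3 v1=3 v2=-2; positions = 9 12 13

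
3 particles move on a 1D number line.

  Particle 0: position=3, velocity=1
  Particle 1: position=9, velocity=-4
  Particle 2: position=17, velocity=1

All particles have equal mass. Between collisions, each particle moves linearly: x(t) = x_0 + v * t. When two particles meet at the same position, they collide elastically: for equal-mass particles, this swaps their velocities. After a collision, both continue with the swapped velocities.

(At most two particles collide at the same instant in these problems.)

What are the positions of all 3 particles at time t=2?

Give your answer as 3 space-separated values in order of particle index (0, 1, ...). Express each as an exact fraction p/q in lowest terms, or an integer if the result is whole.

Collision at t=6/5: particles 0 and 1 swap velocities; positions: p0=21/5 p1=21/5 p2=91/5; velocities now: v0=-4 v1=1 v2=1
Advance to t=2 (no further collisions before then); velocities: v0=-4 v1=1 v2=1; positions = 1 5 19

Answer: 1 5 19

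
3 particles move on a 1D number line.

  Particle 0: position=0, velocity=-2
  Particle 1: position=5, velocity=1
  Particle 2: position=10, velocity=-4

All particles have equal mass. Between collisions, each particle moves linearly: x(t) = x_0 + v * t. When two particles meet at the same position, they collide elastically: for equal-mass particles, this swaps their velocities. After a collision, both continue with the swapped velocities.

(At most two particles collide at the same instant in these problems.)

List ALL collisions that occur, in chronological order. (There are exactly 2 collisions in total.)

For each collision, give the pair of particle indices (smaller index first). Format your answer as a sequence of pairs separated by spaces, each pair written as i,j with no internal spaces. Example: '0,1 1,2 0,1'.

Collision at t=1: particles 1 and 2 swap velocities; positions: p0=-2 p1=6 p2=6; velocities now: v0=-2 v1=-4 v2=1
Collision at t=5: particles 0 and 1 swap velocities; positions: p0=-10 p1=-10 p2=10; velocities now: v0=-4 v1=-2 v2=1

Answer: 1,2 0,1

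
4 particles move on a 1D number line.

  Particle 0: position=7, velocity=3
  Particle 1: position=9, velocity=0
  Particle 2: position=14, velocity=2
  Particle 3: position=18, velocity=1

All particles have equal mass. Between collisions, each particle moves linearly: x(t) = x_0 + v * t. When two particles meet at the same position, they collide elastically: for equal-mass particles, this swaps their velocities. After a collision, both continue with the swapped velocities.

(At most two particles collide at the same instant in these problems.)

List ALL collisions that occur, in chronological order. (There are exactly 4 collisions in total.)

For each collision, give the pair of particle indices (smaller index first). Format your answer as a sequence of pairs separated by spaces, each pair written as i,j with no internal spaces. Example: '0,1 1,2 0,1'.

Answer: 0,1 2,3 1,2 2,3

Derivation:
Collision at t=2/3: particles 0 and 1 swap velocities; positions: p0=9 p1=9 p2=46/3 p3=56/3; velocities now: v0=0 v1=3 v2=2 v3=1
Collision at t=4: particles 2 and 3 swap velocities; positions: p0=9 p1=19 p2=22 p3=22; velocities now: v0=0 v1=3 v2=1 v3=2
Collision at t=11/2: particles 1 and 2 swap velocities; positions: p0=9 p1=47/2 p2=47/2 p3=25; velocities now: v0=0 v1=1 v2=3 v3=2
Collision at t=7: particles 2 and 3 swap velocities; positions: p0=9 p1=25 p2=28 p3=28; velocities now: v0=0 v1=1 v2=2 v3=3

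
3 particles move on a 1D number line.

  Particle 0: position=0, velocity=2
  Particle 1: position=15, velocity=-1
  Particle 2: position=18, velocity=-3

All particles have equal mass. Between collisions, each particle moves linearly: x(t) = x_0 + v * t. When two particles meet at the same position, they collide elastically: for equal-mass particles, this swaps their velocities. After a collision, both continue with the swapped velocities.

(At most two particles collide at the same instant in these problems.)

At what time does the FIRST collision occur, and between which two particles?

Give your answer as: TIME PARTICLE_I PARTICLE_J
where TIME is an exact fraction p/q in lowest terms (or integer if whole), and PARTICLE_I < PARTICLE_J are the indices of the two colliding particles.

Answer: 3/2 1 2

Derivation:
Pair (0,1): pos 0,15 vel 2,-1 -> gap=15, closing at 3/unit, collide at t=5
Pair (1,2): pos 15,18 vel -1,-3 -> gap=3, closing at 2/unit, collide at t=3/2
Earliest collision: t=3/2 between 1 and 2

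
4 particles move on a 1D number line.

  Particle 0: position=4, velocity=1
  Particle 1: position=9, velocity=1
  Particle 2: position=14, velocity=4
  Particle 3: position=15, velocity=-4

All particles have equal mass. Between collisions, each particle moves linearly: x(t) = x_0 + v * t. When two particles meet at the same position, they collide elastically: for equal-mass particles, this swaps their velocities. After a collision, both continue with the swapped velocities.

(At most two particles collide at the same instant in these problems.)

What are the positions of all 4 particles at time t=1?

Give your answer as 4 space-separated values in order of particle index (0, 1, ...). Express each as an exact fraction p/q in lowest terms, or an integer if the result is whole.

Collision at t=1/8: particles 2 and 3 swap velocities; positions: p0=33/8 p1=73/8 p2=29/2 p3=29/2; velocities now: v0=1 v1=1 v2=-4 v3=4
Advance to t=1 (no further collisions before then); velocities: v0=1 v1=1 v2=-4 v3=4; positions = 5 10 11 18

Answer: 5 10 11 18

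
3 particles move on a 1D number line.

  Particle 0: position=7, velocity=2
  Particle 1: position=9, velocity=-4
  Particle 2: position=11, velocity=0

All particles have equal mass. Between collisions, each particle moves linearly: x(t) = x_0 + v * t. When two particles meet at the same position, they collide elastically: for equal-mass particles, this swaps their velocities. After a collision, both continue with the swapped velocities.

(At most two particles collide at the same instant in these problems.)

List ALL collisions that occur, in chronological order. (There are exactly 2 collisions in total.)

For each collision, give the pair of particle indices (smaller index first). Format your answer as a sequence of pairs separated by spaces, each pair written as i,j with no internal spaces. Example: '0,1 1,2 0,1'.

Answer: 0,1 1,2

Derivation:
Collision at t=1/3: particles 0 and 1 swap velocities; positions: p0=23/3 p1=23/3 p2=11; velocities now: v0=-4 v1=2 v2=0
Collision at t=2: particles 1 and 2 swap velocities; positions: p0=1 p1=11 p2=11; velocities now: v0=-4 v1=0 v2=2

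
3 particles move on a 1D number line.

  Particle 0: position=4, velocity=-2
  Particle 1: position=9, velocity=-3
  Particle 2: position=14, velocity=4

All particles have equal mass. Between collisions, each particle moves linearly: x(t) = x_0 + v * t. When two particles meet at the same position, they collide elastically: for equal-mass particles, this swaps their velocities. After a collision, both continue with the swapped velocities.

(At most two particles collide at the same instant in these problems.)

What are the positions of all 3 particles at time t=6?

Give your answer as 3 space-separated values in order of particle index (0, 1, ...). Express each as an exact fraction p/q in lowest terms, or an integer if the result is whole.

Answer: -9 -8 38

Derivation:
Collision at t=5: particles 0 and 1 swap velocities; positions: p0=-6 p1=-6 p2=34; velocities now: v0=-3 v1=-2 v2=4
Advance to t=6 (no further collisions before then); velocities: v0=-3 v1=-2 v2=4; positions = -9 -8 38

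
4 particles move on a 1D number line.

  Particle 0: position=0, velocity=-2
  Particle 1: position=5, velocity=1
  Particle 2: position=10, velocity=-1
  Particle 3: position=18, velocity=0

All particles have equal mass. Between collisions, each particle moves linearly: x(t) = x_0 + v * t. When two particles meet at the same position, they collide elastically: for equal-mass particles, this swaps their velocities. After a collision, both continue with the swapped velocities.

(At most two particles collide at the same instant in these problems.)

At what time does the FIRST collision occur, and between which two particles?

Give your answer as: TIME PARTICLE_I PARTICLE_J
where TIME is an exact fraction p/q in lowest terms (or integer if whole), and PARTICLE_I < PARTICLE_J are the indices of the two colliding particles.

Answer: 5/2 1 2

Derivation:
Pair (0,1): pos 0,5 vel -2,1 -> not approaching (rel speed -3 <= 0)
Pair (1,2): pos 5,10 vel 1,-1 -> gap=5, closing at 2/unit, collide at t=5/2
Pair (2,3): pos 10,18 vel -1,0 -> not approaching (rel speed -1 <= 0)
Earliest collision: t=5/2 between 1 and 2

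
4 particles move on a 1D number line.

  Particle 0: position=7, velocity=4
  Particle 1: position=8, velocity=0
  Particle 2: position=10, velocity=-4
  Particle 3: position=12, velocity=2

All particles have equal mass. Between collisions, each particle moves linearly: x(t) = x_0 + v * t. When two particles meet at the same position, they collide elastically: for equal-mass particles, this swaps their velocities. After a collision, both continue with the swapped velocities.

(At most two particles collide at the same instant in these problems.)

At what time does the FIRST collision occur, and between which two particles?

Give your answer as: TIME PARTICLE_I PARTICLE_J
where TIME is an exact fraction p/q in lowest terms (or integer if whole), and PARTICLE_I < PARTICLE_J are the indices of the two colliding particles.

Answer: 1/4 0 1

Derivation:
Pair (0,1): pos 7,8 vel 4,0 -> gap=1, closing at 4/unit, collide at t=1/4
Pair (1,2): pos 8,10 vel 0,-4 -> gap=2, closing at 4/unit, collide at t=1/2
Pair (2,3): pos 10,12 vel -4,2 -> not approaching (rel speed -6 <= 0)
Earliest collision: t=1/4 between 0 and 1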